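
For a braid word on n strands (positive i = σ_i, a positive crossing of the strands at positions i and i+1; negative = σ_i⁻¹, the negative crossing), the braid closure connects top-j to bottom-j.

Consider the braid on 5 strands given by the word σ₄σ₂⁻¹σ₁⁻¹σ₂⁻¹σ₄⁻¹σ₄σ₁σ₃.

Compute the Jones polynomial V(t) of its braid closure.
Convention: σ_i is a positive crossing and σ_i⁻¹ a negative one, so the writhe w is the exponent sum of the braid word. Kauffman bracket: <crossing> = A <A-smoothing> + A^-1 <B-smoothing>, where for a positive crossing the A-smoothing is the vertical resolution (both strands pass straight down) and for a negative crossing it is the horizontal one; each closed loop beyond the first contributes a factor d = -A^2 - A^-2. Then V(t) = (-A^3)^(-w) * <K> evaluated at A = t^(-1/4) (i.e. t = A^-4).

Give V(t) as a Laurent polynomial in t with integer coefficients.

First cancel adjacent σ_i σ_i⁻¹ pairs (Reidemeister II — same braid, same closure): s4 s2^-1 s1^-1 s2^-1 s4^-1 s4 s1 s3 → s4 s2^-1 s1^-1 s2^-1 s1 s3.
Braid: s4 s2^-1 s1^-1 s2^-1 s1 s3 on 5 strands, 6 crossings.
Writhe w = (#positive) - (#negative) = 3 - 3 = 0.
Enumerate smoothing states for the bracket polynomial. There are 2^6 = 64 states.
For each crossing: s=0 is the vertical smoothing, s=1 horizontal. Crossing k contributes A^(sign_k * (1 - 2*s_k)); loop factor d = -A^2 - A^-2.
Tabulate the states by total A-exponent and number of loops L (A-exp: L × count):
  A^6: L=4 ×1
  A^4: L=3 ×5, L=5 ×1
  A^2: L=2 ×7, L=4 ×8
  A^0: L=1 ×3, L=3 ×15, L=5 ×2
  A^-2: L=2 ×10, L=4 ×5
  A^-4: L=1 ×2, L=3 ×4
  A^-6: L=2 ×1
Each group contributes A^e * Σ count * d^(L-1):
Powers of d = -A^2 - A^-2: d^2 = A^4 + 2 + A^-4; d^3 = -A^6 - 3*A^2 - 3*A^-2 - A^-6; d^4 = A^8 + 4*A^4 + 6 + 4*A^-4 + A^-8.
  A^6 * (d^3) = -A^12 - 3*A^8 - 3*A^4 - 1
  A^4 * (5*d^2 + d^4) = A^12 + 9*A^8 + 16*A^4 + 9 + A^-4
  A^2 * (7*d + 8*d^3) = -8*A^8 - 31*A^4 - 31 - 8*A^-4
  A^0 * (3 + 15*d^2 + 2*d^4) = 2*A^8 + 23*A^4 + 45 + 23*A^-4 + 2*A^-8
  A^-2 * (10*d + 5*d^3) = -5*A^4 - 25 - 25*A^-4 - 5*A^-8
  A^-4 * (2 + 4*d^2) = 4 + 10*A^-4 + 4*A^-8
  A^-6 * (d) = -A^-4 - A^-8
Summing the groups: <K> = 1
Normalise by the writhe: (-A^3)^(-w) = (-A^3)^(0) = 1, so f(A) = 1 * <K> = 1.
Substitute A = t^(-1/4), i.e. A^e → t^(-e/4): V(t) = 1

Answer: 1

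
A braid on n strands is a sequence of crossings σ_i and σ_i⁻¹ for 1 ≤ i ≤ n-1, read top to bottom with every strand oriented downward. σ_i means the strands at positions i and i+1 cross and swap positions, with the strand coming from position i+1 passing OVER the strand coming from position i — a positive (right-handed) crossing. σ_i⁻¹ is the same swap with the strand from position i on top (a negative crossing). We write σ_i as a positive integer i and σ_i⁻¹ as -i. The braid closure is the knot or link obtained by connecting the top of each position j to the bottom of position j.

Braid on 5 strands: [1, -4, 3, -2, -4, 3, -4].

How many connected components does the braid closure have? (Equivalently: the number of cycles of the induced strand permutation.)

2

Derivation:
Track the strand permutation on 5 strands, starting from identity.
  step 1: s1 swaps positions 1,2 -> [2 1 3 4 5]
  step 2: s4^-1 swaps positions 4,5 -> [2 1 3 5 4]
  step 3: s3 swaps positions 3,4 -> [2 1 5 3 4]
  step 4: s2^-1 swaps positions 2,3 -> [2 5 1 3 4]
  step 5: s4^-1 swaps positions 4,5 -> [2 5 1 4 3]
  step 6: s3 swaps positions 3,4 -> [2 5 4 1 3]
  step 7: s4^-1 swaps positions 4,5 -> [2 5 4 3 1]
Final permutation (position -> original strand): [2 5 4 3 1]
Closure components = cycle count of this permutation = 2.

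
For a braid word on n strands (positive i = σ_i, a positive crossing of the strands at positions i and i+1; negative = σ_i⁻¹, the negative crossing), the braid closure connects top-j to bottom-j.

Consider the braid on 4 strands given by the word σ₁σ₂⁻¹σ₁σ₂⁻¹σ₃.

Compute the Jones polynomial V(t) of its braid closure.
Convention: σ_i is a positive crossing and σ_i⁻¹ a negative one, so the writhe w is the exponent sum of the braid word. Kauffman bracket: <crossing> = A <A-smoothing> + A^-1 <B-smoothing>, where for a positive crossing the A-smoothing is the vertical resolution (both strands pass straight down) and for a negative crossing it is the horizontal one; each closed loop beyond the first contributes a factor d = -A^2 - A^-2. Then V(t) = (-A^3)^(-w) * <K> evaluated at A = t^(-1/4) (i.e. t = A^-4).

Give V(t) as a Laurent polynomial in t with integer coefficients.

t^2 - t + 1 - t^-1 + t^-2

Derivation:
The presented braid s1 s2^-1 s1 s2^-1 s3 on 4 strands reduces by inverse Markov moves (closure unchanged at each step):
  Destabilize: the word has the form β·s3 where s3 occurs only as the final letter (β ∈ B_3); drop it and the last strand → 3 strands.
Reduced to β = s1 s2^-1 s1 s2^-1 on 3 strands, 4 crossings.
Compute on β:
Braid: s1 s2^-1 s1 s2^-1 on 3 strands, 4 crossings.
Writhe w = (#positive) - (#negative) = 2 - 2 = 0.
State-sum expansion of <K>. There are 2^4 = 16 states.
For each crossing: s=0 is the vertical smoothing, s=1 horizontal. Crossing k contributes A^(sign_k * (1 - 2*s_k)); loop factor d = -A^2 - A^-2.
  state 0000: A-exp=+0, loops=3, term = A^0 * d^2
  state 0001: A-exp=+2, loops=2, term = A^2 * d^1
  state 0010: A-exp=-2, loops=2, term = A^-2 * d^1
  state 0011: A-exp=+0, loops=1, term = A^0 * d^0
  state 0100: A-exp=+2, loops=2, term = A^2 * d^1
  state 0101: A-exp=+4, loops=3, term = A^4 * d^2
  state 0110: A-exp=+0, loops=1, term = A^0 * d^0
  state 0111: A-exp=+2, loops=2, term = A^2 * d^1
  state 1000: A-exp=-2, loops=2, term = A^-2 * d^1
  state 1001: A-exp=+0, loops=1, term = A^0 * d^0
  state 1010: A-exp=-4, loops=3, term = A^-4 * d^2
  state 1011: A-exp=-2, loops=2, term = A^-2 * d^1
  state 1100: A-exp=+0, loops=1, term = A^0 * d^0
  state 1101: A-exp=+2, loops=2, term = A^2 * d^1
  state 1110: A-exp=-2, loops=2, term = A^-2 * d^1
  state 1111: A-exp=+0, loops=1, term = A^0 * d^0
Collect the terms by A-exponent (count of states per loop number):
Powers of d = -A^2 - A^-2: d^2 = A^4 + 2 + A^-4.
  A^4 * (d^2) = A^8 + 2*A^4 + 1
  A^2 * (4*d) = -4*A^4 - 4
  A^0 * (5 + d^2) = A^4 + 7 + A^-4
  A^-2 * (4*d) = -4 - 4*A^-4
  A^-4 * (d^2) = 1 + 2*A^-4 + A^-8
Summing the groups: <K> = A^8 - A^4 + 1 - A^-4 + A^-8
Normalise by the writhe: (-A^3)^(-w) = (-A^3)^(0) = 1, so f(A) = 1 * <K> = A^8 - A^4 + 1 - A^-4 + A^-8.
Substitute A = t^(-1/4), i.e. A^e → t^(-e/4): V(t) = t^2 - t + 1 - t^-1 + t^-2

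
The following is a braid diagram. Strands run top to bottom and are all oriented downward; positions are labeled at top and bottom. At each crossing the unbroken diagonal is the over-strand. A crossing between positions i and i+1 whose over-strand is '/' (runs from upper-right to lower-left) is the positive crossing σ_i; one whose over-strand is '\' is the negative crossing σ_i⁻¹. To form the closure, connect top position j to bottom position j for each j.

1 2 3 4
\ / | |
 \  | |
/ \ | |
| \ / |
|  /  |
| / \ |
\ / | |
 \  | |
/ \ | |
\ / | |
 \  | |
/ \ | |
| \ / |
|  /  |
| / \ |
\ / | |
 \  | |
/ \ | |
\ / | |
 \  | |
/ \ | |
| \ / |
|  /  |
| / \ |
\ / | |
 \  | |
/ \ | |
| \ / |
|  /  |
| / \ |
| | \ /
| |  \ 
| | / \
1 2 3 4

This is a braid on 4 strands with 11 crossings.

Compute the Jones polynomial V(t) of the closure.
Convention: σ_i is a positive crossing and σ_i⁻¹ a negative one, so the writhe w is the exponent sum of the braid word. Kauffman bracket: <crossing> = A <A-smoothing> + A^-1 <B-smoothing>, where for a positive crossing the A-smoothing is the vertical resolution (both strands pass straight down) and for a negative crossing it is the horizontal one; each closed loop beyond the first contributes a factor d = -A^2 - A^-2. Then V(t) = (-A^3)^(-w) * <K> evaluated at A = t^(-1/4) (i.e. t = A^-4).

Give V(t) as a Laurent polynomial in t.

t^3 - 4*t^2 + 8*t - 11 + 15*t^-1 - 16*t^-2 + 15*t^-3 - 12*t^-4 + 8*t^-5 - 4*t^-6 + t^-7

Derivation:
Reading the diagram top to bottom ('/'-over between positions i,i+1 = s_i, '\'-over = s_i^-1): braid word = s1^-1 s2 s1^-1 s1^-1 s2 s1^-1 s1^-1 s2 s1^-1 s2 s3^-1.
The presented braid s1^-1 s2 s1^-1 s1^-1 s2 s1^-1 s1^-1 s2 s1^-1 s2 s3^-1 on 4 strands reduces by inverse Markov moves (closure unchanged at each step):
  Destabilize: the word has the form β·s3^-1 where s3^-1 occurs only as the final letter (β ∈ B_3); drop it and the last strand → 3 strands.
Reduced to β = s1^-1 s2 s1^-1 s1^-1 s2 s1^-1 s1^-1 s2 s1^-1 s2 on 3 strands, 10 crossings.
Compute on β:
Braid: s1^-1 s2 s1^-1 s1^-1 s2 s1^-1 s1^-1 s2 s1^-1 s2 on 3 strands, 10 crossings.
Writhe w = (#positive) - (#negative) = 4 - 6 = -2.
State-sum expansion of <K>. There are 2^10 = 1024 states.
For each crossing: s=0 is the vertical smoothing, s=1 horizontal. Crossing k contributes A^(sign_k * (1 - 2*s_k)); loop factor d = -A^2 - A^-2.
Tabulate the states by total A-exponent and number of loops L (A-exp: L × count):
  A^10: L=7 ×1
  A^8: L=6 ×10
  A^6: L=5 ×45
  A^4: L=4 ×118, L=6 ×2
  A^2: L=3 ×193, L=5 ×17
  A^0: L=2 ×192, L=4 ×59, L=6 ×1
  A^-2: L=1 ×95, L=3 ×108, L=5 ×7
  A^-4: L=2 ×95, L=4 ×25
  A^-6: L=3 ×43, L=5 ×2
  A^-8: L=4 ×10
  A^-10: L=5 ×1
Each group contributes A^e * Σ count * d^(L-1):
Powers of d = -A^2 - A^-2: d^2 = A^4 + 2 + A^-4; d^3 = -A^6 - 3*A^2 - 3*A^-2 - A^-6; d^4 = A^8 + 4*A^4 + 6 + 4*A^-4 + A^-8; d^5 = -A^10 - 5*A^6 - 10*A^2 - 10*A^-2 - 5*A^-6 - A^-10; d^6 = A^12 + 6*A^8 + 15*A^4 + 20 + 15*A^-4 + 6*A^-8 + A^-12.
  A^10 * (d^6) = A^22 + 6*A^18 + 15*A^14 + 20*A^10 + 15*A^6 + 6*A^2 + A^-2
  A^8 * (10*d^5) = -10*A^18 - 50*A^14 - 100*A^10 - 100*A^6 - 50*A^2 - 10*A^-2
  A^6 * (45*d^4) = 45*A^14 + 180*A^10 + 270*A^6 + 180*A^2 + 45*A^-2
  A^4 * (118*d^3 + 2*d^5) = -2*A^14 - 128*A^10 - 374*A^6 - 374*A^2 - 128*A^-2 - 2*A^-6
  A^2 * (193*d^2 + 17*d^4) = 17*A^10 + 261*A^6 + 488*A^2 + 261*A^-2 + 17*A^-6
  A^0 * (192*d + 59*d^3 + d^5) = -A^10 - 64*A^6 - 379*A^2 - 379*A^-2 - 64*A^-6 - A^-10
  A^-2 * (95 + 108*d^2 + 7*d^4) = 7*A^6 + 136*A^2 + 353*A^-2 + 136*A^-6 + 7*A^-10
  A^-4 * (95*d + 25*d^3) = -25*A^2 - 170*A^-2 - 170*A^-6 - 25*A^-10
  A^-6 * (43*d^2 + 2*d^4) = 2*A^2 + 51*A^-2 + 98*A^-6 + 51*A^-10 + 2*A^-14
  A^-8 * (10*d^3) = -10*A^-2 - 30*A^-6 - 30*A^-10 - 10*A^-14
  A^-10 * (d^4) = A^-2 + 4*A^-6 + 6*A^-10 + 4*A^-14 + A^-18
Summing the groups: <K> = A^22 - 4*A^18 + 8*A^14 - 12*A^10 + 15*A^6 - 16*A^2 + 15*A^-2 - 11*A^-6 + 8*A^-10 - 4*A^-14 + A^-18
Normalise by the writhe: (-A^3)^(-w) = (-A^3)^(2) = A^6, so f(A) = A^6 * <K> = A^28 - 4*A^24 + 8*A^20 - 12*A^16 + 15*A^12 - 16*A^8 + 15*A^4 - 11 + 8*A^-4 - 4*A^-8 + A^-12.
Substitute A = t^(-1/4), i.e. A^e → t^(-e/4): V(t) = t^3 - 4*t^2 + 8*t - 11 + 15*t^-1 - 16*t^-2 + 15*t^-3 - 12*t^-4 + 8*t^-5 - 4*t^-6 + t^-7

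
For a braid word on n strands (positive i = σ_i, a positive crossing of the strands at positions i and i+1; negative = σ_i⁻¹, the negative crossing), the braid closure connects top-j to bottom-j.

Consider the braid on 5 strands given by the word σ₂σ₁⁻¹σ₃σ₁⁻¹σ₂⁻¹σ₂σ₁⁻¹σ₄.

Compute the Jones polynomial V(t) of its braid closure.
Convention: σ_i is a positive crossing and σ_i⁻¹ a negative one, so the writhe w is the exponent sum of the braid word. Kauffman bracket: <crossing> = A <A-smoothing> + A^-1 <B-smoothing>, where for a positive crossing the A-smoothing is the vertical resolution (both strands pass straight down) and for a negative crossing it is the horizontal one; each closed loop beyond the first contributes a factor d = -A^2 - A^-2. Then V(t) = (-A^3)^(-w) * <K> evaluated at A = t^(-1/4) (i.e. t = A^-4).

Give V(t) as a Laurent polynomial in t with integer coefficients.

The presented braid s2 s1^-1 s3 s1^-1 s2^-1 s2 s1^-1 s4 on 5 strands reduces by inverse Markov moves (closure unchanged at each step):
  Destabilize: the word has the form β·s4 where s4 occurs only as the final letter (β ∈ B_4); drop it and the last strand → 4 strands.
Reduced to β = s2 s1^-1 s3 s1^-1 s2^-1 s2 s1^-1 on 4 strands, 7 crossings.
Compute on β:
First cancel adjacent σ_i σ_i⁻¹ pairs (Reidemeister II — same braid, same closure): s2 s1^-1 s3 s1^-1 s2^-1 s2 s1^-1 → s2 s1^-1 s3 s1^-1 s1^-1.
Braid: s2 s1^-1 s3 s1^-1 s1^-1 on 4 strands, 5 crossings.
Writhe w = (#positive) - (#negative) = 2 - 3 = -1.
Enumerate smoothing states for the bracket polynomial. There are 2^5 = 32 states.
Smooth each crossing (0=||, 1=⌣⌢); contribution A^(Σ sign_k(1-2s_k)) * d^(L-1).
  state 00000: A-exp=-1, loops=4, term = A^-1 * d^3
  state 00001: A-exp=+1, loops=3, term = A^1 * d^2
  state 00010: A-exp=+1, loops=3, term = A^1 * d^2
  state 00011: A-exp=+3, loops=4, term = A^3 * d^3
  state 00100: A-exp=-3, loops=3, term = A^-3 * d^2
  state 00101: A-exp=-1, loops=2, term = A^-1 * d^1
  state 00110: A-exp=-1, loops=2, term = A^-1 * d^1
  state 00111: A-exp=+1, loops=3, term = A^1 * d^2
  state 01000: A-exp=+1, loops=3, term = A^1 * d^2
  state 01001: A-exp=+3, loops=4, term = A^3 * d^3
  state 01010: A-exp=+3, loops=4, term = A^3 * d^3
  state 01011: A-exp=+5, loops=5, term = A^5 * d^4
  state 01100: A-exp=-1, loops=2, term = A^-1 * d^1
  state 01101: A-exp=+1, loops=3, term = A^1 * d^2
  state 01110: A-exp=+1, loops=3, term = A^1 * d^2
  state 01111: A-exp=+3, loops=4, term = A^3 * d^3
  state 10000: A-exp=-3, loops=3, term = A^-3 * d^2
  state 10001: A-exp=-1, loops=2, term = A^-1 * d^1
  state 10010: A-exp=-1, loops=2, term = A^-1 * d^1
  state 10011: A-exp=+1, loops=3, term = A^1 * d^2
  state 10100: A-exp=-5, loops=2, term = A^-5 * d^1
  state 10101: A-exp=-3, loops=1, term = A^-3 * d^0
  state 10110: A-exp=-3, loops=1, term = A^-3 * d^0
  state 10111: A-exp=-1, loops=2, term = A^-1 * d^1
  state 11000: A-exp=-1, loops=2, term = A^-1 * d^1
  state 11001: A-exp=+1, loops=3, term = A^1 * d^2
  state 11010: A-exp=+1, loops=3, term = A^1 * d^2
  state 11011: A-exp=+3, loops=4, term = A^3 * d^3
  state 11100: A-exp=-3, loops=1, term = A^-3 * d^0
  state 11101: A-exp=-1, loops=2, term = A^-1 * d^1
  state 11110: A-exp=-1, loops=2, term = A^-1 * d^1
  state 11111: A-exp=+1, loops=3, term = A^1 * d^2
Collect the terms by A-exponent (count of states per loop number):
Powers of d = -A^2 - A^-2: d^2 = A^4 + 2 + A^-4; d^3 = -A^6 - 3*A^2 - 3*A^-2 - A^-6; d^4 = A^8 + 4*A^4 + 6 + 4*A^-4 + A^-8.
  A^5 * (d^4) = A^13 + 4*A^9 + 6*A^5 + 4*A + A^-3
  A^3 * (5*d^3) = -5*A^9 - 15*A^5 - 15*A - 5*A^-3
  A^1 * (10*d^2) = 10*A^5 + 20*A + 10*A^-3
  A^-1 * (9*d + d^3) = -A^5 - 12*A - 12*A^-3 - A^-7
  A^-3 * (3 + 2*d^2) = 2*A + 7*A^-3 + 2*A^-7
  A^-5 * (d) = -A^-3 - A^-7
Summing the groups: <K> = A^13 - A^9 - A
Normalise by the writhe: (-A^3)^(-w) = (-A^3)^(1) = -A^3, so f(A) = -A^3 * <K> = -A^16 + A^12 + A^4.
Substitute A = t^(-1/4), i.e. A^e → t^(-e/4): V(t) = t^-1 + t^-3 - t^-4

Answer: t^-1 + t^-3 - t^-4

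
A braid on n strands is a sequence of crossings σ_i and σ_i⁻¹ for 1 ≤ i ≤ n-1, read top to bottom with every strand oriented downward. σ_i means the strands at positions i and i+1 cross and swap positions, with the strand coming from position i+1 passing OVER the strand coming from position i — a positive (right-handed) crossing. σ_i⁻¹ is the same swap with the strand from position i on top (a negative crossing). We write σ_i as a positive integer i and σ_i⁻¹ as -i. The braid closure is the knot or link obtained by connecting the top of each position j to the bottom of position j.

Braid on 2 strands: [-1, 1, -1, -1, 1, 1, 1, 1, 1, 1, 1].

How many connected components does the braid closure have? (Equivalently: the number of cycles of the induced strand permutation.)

Track the strand permutation on 2 strands, starting from identity.
  step 1: s1^-1 swaps positions 1,2 -> [2 1]
  step 2: s1 swaps positions 1,2 -> [1 2]
  step 3: s1^-1 swaps positions 1,2 -> [2 1]
  step 4: s1^-1 swaps positions 1,2 -> [1 2]
  step 5: s1 swaps positions 1,2 -> [2 1]
  step 6: s1 swaps positions 1,2 -> [1 2]
  step 7: s1 swaps positions 1,2 -> [2 1]
  step 8: s1 swaps positions 1,2 -> [1 2]
  step 9: s1 swaps positions 1,2 -> [2 1]
  step 10: s1 swaps positions 1,2 -> [1 2]
  step 11: s1 swaps positions 1,2 -> [2 1]
Final permutation (position -> original strand): [2 1]
Closure components = cycle count of this permutation = 1.

Answer: 1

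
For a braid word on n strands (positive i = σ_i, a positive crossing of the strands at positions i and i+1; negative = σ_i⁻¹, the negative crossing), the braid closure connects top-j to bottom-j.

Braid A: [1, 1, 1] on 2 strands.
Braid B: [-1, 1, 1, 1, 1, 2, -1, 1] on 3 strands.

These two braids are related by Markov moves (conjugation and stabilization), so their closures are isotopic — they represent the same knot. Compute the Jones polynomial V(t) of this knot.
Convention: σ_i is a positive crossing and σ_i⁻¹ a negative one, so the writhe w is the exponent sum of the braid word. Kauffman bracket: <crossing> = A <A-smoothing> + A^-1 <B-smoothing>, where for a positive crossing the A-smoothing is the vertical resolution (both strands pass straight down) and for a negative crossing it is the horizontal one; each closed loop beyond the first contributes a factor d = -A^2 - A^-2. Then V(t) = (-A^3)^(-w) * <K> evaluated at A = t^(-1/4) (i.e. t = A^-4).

-t^4 + t^3 + t

Derivation:
Markov-equivalent braids have isotopic closures, hence identical knot invariants. Strip the Markov moves from each word to reach a common short braid β, then compute V(t) once on β.
Braid A: s1 s1 s1 on 2 strands has no conjugating prefix/suffix or stabilization to strip; take β = s1 s1 s1.
Braid B: s1^-1 s1 s1 s1 s1 s2 s1^-1 s1 on 3 strands reduces by inverse Markov moves (closure unchanged at each step):
  Deconjugate: the word is γ·β·γ⁻¹ with γ = s1^-1 s1 (prefix) and γ⁻¹ = s1^-1 s1 (suffix); strip both.
  Destabilize: the word has the form β·s2 where s2 occurs only as the final letter (β ∈ B_2); drop it and the last strand → 2 strands.
Reduced to β = s1 s1 s1 on 2 strands, 3 crossings.
Both give the same β = s1 s1 s1 on 2 strands, so one state sum suffices:
Braid: s1 s1 s1 on 2 strands, 3 crossings.
Writhe w = (#positive) - (#negative) = 3 - 0 = 3.
State-sum expansion of <K>. There are 2^3 = 8 states.
For each crossing: s=0 is the vertical smoothing, s=1 horizontal. Crossing k contributes A^(sign_k * (1 - 2*s_k)); loop factor d = -A^2 - A^-2.
  state 000: A-exp=+3, loops=2, term = A^3 * d^1
  state 001: A-exp=+1, loops=1, term = A^1 * d^0
  state 010: A-exp=+1, loops=1, term = A^1 * d^0
  state 011: A-exp=-1, loops=2, term = A^-1 * d^1
  state 100: A-exp=+1, loops=1, term = A^1 * d^0
  state 101: A-exp=-1, loops=2, term = A^-1 * d^1
  state 110: A-exp=-1, loops=2, term = A^-1 * d^1
  state 111: A-exp=-3, loops=3, term = A^-3 * d^2
Collect the terms by A-exponent (count of states per loop number):
Powers of d = -A^2 - A^-2: d^2 = A^4 + 2 + A^-4.
  A^3 * (d) = -A^5 - A
  A^1 * (3) = 3*A
  A^-1 * (3*d) = -3*A - 3*A^-3
  A^-3 * (d^2) = A + 2*A^-3 + A^-7
Summing the groups: <K> = -A^5 - A^-3 + A^-7
Normalise by the writhe: (-A^3)^(-w) = (-A^3)^(-3) = -A^-9, so f(A) = -A^-9 * <K> = A^-4 + A^-12 - A^-16.
Substitute A = t^(-1/4), i.e. A^e → t^(-e/4): V(t) = -t^4 + t^3 + t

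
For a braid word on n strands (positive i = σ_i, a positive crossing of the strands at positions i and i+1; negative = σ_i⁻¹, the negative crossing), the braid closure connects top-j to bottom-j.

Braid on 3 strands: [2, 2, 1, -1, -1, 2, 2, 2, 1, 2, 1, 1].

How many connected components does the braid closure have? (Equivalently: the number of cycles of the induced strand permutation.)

1

Derivation:
Track the strand permutation on 3 strands, starting from identity.
  step 1: s2 swaps positions 2,3 -> [1 3 2]
  step 2: s2 swaps positions 2,3 -> [1 2 3]
  step 3: s1 swaps positions 1,2 -> [2 1 3]
  step 4: s1^-1 swaps positions 1,2 -> [1 2 3]
  step 5: s1^-1 swaps positions 1,2 -> [2 1 3]
  step 6: s2 swaps positions 2,3 -> [2 3 1]
  step 7: s2 swaps positions 2,3 -> [2 1 3]
  step 8: s2 swaps positions 2,3 -> [2 3 1]
  step 9: s1 swaps positions 1,2 -> [3 2 1]
  step 10: s2 swaps positions 2,3 -> [3 1 2]
  step 11: s1 swaps positions 1,2 -> [1 3 2]
  step 12: s1 swaps positions 1,2 -> [3 1 2]
Final permutation (position -> original strand): [3 1 2]
Closure components = cycle count of this permutation = 1.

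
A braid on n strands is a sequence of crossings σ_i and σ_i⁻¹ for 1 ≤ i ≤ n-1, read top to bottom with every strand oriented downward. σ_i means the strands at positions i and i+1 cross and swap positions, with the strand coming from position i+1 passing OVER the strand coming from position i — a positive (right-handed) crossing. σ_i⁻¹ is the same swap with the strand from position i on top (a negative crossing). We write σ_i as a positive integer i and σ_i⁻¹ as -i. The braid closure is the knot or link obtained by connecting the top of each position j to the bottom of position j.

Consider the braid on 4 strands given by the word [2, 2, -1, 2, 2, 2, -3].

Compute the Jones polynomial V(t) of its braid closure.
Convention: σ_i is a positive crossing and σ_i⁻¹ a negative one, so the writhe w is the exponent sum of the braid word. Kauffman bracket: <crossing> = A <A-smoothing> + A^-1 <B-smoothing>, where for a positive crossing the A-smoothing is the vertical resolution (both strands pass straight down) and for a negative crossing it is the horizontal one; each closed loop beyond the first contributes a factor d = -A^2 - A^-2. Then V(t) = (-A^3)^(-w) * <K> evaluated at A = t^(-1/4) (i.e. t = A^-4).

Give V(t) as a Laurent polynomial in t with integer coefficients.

-t^7 + t^6 - t^5 + t^4 + t^2

Derivation:
The presented braid s2 s2 s1^-1 s2 s2 s2 s3^-1 on 4 strands reduces by inverse Markov moves (closure unchanged at each step):
  Destabilize: the word has the form β·s3^-1 where s3^-1 occurs only as the final letter (β ∈ B_3); drop it and the last strand → 3 strands.
Reduced to β = s2 s2 s1^-1 s2 s2 s2 on 3 strands, 6 crossings.
Compute on β:
Braid: s2 s2 s1^-1 s2 s2 s2 on 3 strands, 6 crossings.
Writhe w = (#positive) - (#negative) = 5 - 1 = 4.
Computing the Kauffman bracket via state sum. There are 2^6 = 64 states.
For each crossing: s=0 is the vertical smoothing, s=1 horizontal. Crossing k contributes A^(sign_k * (1 - 2*s_k)); loop factor d = -A^2 - A^-2.
Tabulate the states by total A-exponent and number of loops L (A-exp: L × count):
  A^6: L=2 ×1
  A^4: L=1 ×5, L=3 ×1
  A^2: L=2 ×15
  A^0: L=3 ×20
  A^-2: L=4 ×15
  A^-4: L=5 ×6
  A^-6: L=6 ×1
Each group contributes A^e * Σ count * d^(L-1):
Powers of d = -A^2 - A^-2: d^2 = A^4 + 2 + A^-4; d^3 = -A^6 - 3*A^2 - 3*A^-2 - A^-6; d^4 = A^8 + 4*A^4 + 6 + 4*A^-4 + A^-8; d^5 = -A^10 - 5*A^6 - 10*A^2 - 10*A^-2 - 5*A^-6 - A^-10.
  A^6 * (d) = -A^8 - A^4
  A^4 * (5 + d^2) = A^8 + 7*A^4 + 1
  A^2 * (15*d) = -15*A^4 - 15
  A^0 * (20*d^2) = 20*A^4 + 40 + 20*A^-4
  A^-2 * (15*d^3) = -15*A^4 - 45 - 45*A^-4 - 15*A^-8
  A^-4 * (6*d^4) = 6*A^4 + 24 + 36*A^-4 + 24*A^-8 + 6*A^-12
  A^-6 * (d^5) = -A^4 - 5 - 10*A^-4 - 10*A^-8 - 5*A^-12 - A^-16
Summing the groups: <K> = A^4 + A^-4 - A^-8 + A^-12 - A^-16
Normalise by the writhe: (-A^3)^(-w) = (-A^3)^(-4) = A^-12, so f(A) = A^-12 * <K> = A^-8 + A^-16 - A^-20 + A^-24 - A^-28.
Substitute A = t^(-1/4), i.e. A^e → t^(-e/4): V(t) = -t^7 + t^6 - t^5 + t^4 + t^2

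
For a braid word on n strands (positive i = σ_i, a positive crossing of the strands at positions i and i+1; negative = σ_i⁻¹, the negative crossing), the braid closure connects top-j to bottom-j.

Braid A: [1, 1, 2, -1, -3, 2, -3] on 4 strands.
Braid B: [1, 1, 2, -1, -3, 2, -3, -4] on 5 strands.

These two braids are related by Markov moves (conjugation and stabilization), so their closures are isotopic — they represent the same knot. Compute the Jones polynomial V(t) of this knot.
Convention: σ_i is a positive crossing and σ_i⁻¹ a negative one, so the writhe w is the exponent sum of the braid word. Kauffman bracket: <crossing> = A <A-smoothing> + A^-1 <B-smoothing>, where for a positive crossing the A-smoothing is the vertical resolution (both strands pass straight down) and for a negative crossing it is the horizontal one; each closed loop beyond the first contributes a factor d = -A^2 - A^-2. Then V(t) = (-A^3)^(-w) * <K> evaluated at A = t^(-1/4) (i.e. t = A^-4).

t^4 - t^3 + t^2 - 2*t + 2 - t^-1 + t^-2

Derivation:
Markov-equivalent braids have isotopic closures, hence identical knot invariants. Strip the Markov moves from each word to reach a common short braid β, then compute V(t) once on β.
Braid A: s1 s1 s2 s1^-1 s3^-1 s2 s3^-1 on 4 strands has no conjugating prefix/suffix or stabilization to strip; take β = s1 s1 s2 s1^-1 s3^-1 s2 s3^-1.
Braid B: s1 s1 s2 s1^-1 s3^-1 s2 s3^-1 s4^-1 on 5 strands reduces by inverse Markov moves (closure unchanged at each step):
  Destabilize: the word has the form β·s4^-1 where s4^-1 occurs only as the final letter (β ∈ B_4); drop it and the last strand → 4 strands.
Reduced to β = s1 s1 s2 s1^-1 s3^-1 s2 s3^-1 on 4 strands, 7 crossings.
Both give the same β = s1 s1 s2 s1^-1 s3^-1 s2 s3^-1 on 4 strands, so one state sum suffices:
Braid: s1 s1 s2 s1^-1 s3^-1 s2 s3^-1 on 4 strands, 7 crossings.
Writhe w = (#positive) - (#negative) = 4 - 3 = 1.
Computing the Kauffman bracket via state sum. There are 2^7 = 128 states.
Smooth each crossing (0=||, 1=⌣⌢); contribution A^(Σ sign_k(1-2s_k)) * d^(L-1).
Tabulate the states by total A-exponent and number of loops L (A-exp: L × count):
  A^7: L=3 ×1
  A^5: L=2 ×4, L=4 ×3
  A^3: L=1 ×5, L=3 ×15, L=5 ×1
  A^1: L=2 ×27, L=4 ×8
  A^-1: L=1 ×14, L=3 ×20, L=5 ×1
  A^-3: L=2 ×17, L=4 ×4
  A^-5: L=3 ×7
  A^-7: L=4 ×1
Each group contributes A^e * Σ count * d^(L-1):
Powers of d = -A^2 - A^-2: d^2 = A^4 + 2 + A^-4; d^3 = -A^6 - 3*A^2 - 3*A^-2 - A^-6; d^4 = A^8 + 4*A^4 + 6 + 4*A^-4 + A^-8.
  A^7 * (d^2) = A^11 + 2*A^7 + A^3
  A^5 * (4*d + 3*d^3) = -3*A^11 - 13*A^7 - 13*A^3 - 3*A^-1
  A^3 * (5 + 15*d^2 + d^4) = A^11 + 19*A^7 + 41*A^3 + 19*A^-1 + A^-5
  A^1 * (27*d + 8*d^3) = -8*A^7 - 51*A^3 - 51*A^-1 - 8*A^-5
  A^-1 * (14 + 20*d^2 + d^4) = A^7 + 24*A^3 + 60*A^-1 + 24*A^-5 + A^-9
  A^-3 * (17*d + 4*d^3) = -4*A^3 - 29*A^-1 - 29*A^-5 - 4*A^-9
  A^-5 * (7*d^2) = 7*A^-1 + 14*A^-5 + 7*A^-9
  A^-7 * (d^3) = -A^-1 - 3*A^-5 - 3*A^-9 - A^-13
Summing the groups: <K> = -A^11 + A^7 - 2*A^3 + 2*A^-1 - A^-5 + A^-9 - A^-13
Normalise by the writhe: (-A^3)^(-w) = (-A^3)^(-1) = -A^-3, so f(A) = -A^-3 * <K> = A^8 - A^4 + 2 - 2*A^-4 + A^-8 - A^-12 + A^-16.
Substitute A = t^(-1/4), i.e. A^e → t^(-e/4): V(t) = t^4 - t^3 + t^2 - 2*t + 2 - t^-1 + t^-2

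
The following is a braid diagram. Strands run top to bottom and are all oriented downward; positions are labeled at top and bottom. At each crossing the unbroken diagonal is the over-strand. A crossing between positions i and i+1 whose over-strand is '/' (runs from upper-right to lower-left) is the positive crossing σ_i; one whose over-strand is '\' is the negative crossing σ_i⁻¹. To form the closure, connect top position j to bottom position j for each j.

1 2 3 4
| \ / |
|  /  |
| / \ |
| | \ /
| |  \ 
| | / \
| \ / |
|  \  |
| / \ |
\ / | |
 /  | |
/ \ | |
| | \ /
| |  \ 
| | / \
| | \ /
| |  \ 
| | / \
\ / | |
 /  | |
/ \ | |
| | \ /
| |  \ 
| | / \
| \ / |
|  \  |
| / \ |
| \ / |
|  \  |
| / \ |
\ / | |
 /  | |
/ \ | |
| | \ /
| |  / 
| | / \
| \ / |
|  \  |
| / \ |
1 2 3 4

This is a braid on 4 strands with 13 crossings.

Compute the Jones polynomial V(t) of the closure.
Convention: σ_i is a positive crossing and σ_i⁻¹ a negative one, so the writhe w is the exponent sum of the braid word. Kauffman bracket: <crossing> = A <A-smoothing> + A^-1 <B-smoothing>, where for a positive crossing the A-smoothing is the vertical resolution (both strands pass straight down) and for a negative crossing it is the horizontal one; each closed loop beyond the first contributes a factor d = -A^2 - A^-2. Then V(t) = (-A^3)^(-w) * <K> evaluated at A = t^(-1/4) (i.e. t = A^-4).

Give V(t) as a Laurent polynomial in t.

-t^2 + 2*t - 3 + 6*t^-1 - 6*t^-2 + 7*t^-3 - 6*t^-4 + 4*t^-5 - 3*t^-6 + t^-7

Derivation:
Reading the diagram top to bottom ('/'-over between positions i,i+1 = s_i, '\'-over = s_i^-1): braid word = s2 s3^-1 s2^-1 s1 s3^-1 s3^-1 s1 s3^-1 s2^-1 s2^-1 s1 s3 s2^-1.
The presented braid s2 s3^-1 s2^-1 s1 s3^-1 s3^-1 s1 s3^-1 s2^-1 s2^-1 s1 s3 s2^-1 on 4 strands reduces by inverse Markov moves (closure unchanged at each step):
  Deconjugate: the word is γ·β·γ⁻¹ with γ = s2 s3^-1 (prefix) and γ⁻¹ = s3 s2^-1 (suffix); strip both.
Reduced to β = s2^-1 s1 s3^-1 s3^-1 s1 s3^-1 s2^-1 s2^-1 s1 on 4 strands, 9 crossings.
Compute on β:
Braid: s2^-1 s1 s3^-1 s3^-1 s1 s3^-1 s2^-1 s2^-1 s1 on 4 strands, 9 crossings.
Writhe w = (#positive) - (#negative) = 3 - 6 = -3.
Computing the Kauffman bracket via state sum. There are 2^9 = 512 states.
For each crossing: s=0 is the vertical smoothing, s=1 horizontal. Crossing k contributes A^(sign_k * (1 - 2*s_k)); loop factor d = -A^2 - A^-2.
Tabulate the states by total A-exponent and number of loops L (A-exp: L × count):
  A^9: L=6 ×1
  A^7: L=5 ×9
  A^5: L=4 ×35, L=6 ×1
  A^3: L=3 ×73, L=5 ×11
  A^1: L=2 ×81, L=4 ×44, L=6 ×1
  A^-1: L=1 ×39, L=3 ×77, L=5 ×10
  A^-3: L=2 ×55, L=4 ×28, L=6 ×1
  A^-5: L=3 ×32, L=5 ×4
  A^-7: L=4 ×9
  A^-9: L=5 ×1
Each group contributes A^e * Σ count * d^(L-1):
Powers of d = -A^2 - A^-2: d^2 = A^4 + 2 + A^-4; d^3 = -A^6 - 3*A^2 - 3*A^-2 - A^-6; d^4 = A^8 + 4*A^4 + 6 + 4*A^-4 + A^-8; d^5 = -A^10 - 5*A^6 - 10*A^2 - 10*A^-2 - 5*A^-6 - A^-10.
  A^9 * (d^5) = -A^19 - 5*A^15 - 10*A^11 - 10*A^7 - 5*A^3 - A^-1
  A^7 * (9*d^4) = 9*A^15 + 36*A^11 + 54*A^7 + 36*A^3 + 9*A^-1
  A^5 * (35*d^3 + d^5) = -A^15 - 40*A^11 - 115*A^7 - 115*A^3 - 40*A^-1 - A^-5
  A^3 * (73*d^2 + 11*d^4) = 11*A^11 + 117*A^7 + 212*A^3 + 117*A^-1 + 11*A^-5
  A^1 * (81*d + 44*d^3 + d^5) = -A^11 - 49*A^7 - 223*A^3 - 223*A^-1 - 49*A^-5 - A^-9
  A^-1 * (39 + 77*d^2 + 10*d^4) = 10*A^7 + 117*A^3 + 253*A^-1 + 117*A^-5 + 10*A^-9
  A^-3 * (55*d + 28*d^3 + d^5) = -A^7 - 33*A^3 - 149*A^-1 - 149*A^-5 - 33*A^-9 - A^-13
  A^-5 * (32*d^2 + 4*d^4) = 4*A^3 + 48*A^-1 + 88*A^-5 + 48*A^-9 + 4*A^-13
  A^-7 * (9*d^3) = -9*A^-1 - 27*A^-5 - 27*A^-9 - 9*A^-13
  A^-9 * (d^4) = A^-1 + 4*A^-5 + 6*A^-9 + 4*A^-13 + A^-17
Summing the groups: <K> = -A^19 + 3*A^15 - 4*A^11 + 6*A^7 - 7*A^3 + 6*A^-1 - 6*A^-5 + 3*A^-9 - 2*A^-13 + A^-17
Normalise by the writhe: (-A^3)^(-w) = (-A^3)^(3) = -A^9, so f(A) = -A^9 * <K> = A^28 - 3*A^24 + 4*A^20 - 6*A^16 + 7*A^12 - 6*A^8 + 6*A^4 - 3 + 2*A^-4 - A^-8.
Substitute A = t^(-1/4), i.e. A^e → t^(-e/4): V(t) = -t^2 + 2*t - 3 + 6*t^-1 - 6*t^-2 + 7*t^-3 - 6*t^-4 + 4*t^-5 - 3*t^-6 + t^-7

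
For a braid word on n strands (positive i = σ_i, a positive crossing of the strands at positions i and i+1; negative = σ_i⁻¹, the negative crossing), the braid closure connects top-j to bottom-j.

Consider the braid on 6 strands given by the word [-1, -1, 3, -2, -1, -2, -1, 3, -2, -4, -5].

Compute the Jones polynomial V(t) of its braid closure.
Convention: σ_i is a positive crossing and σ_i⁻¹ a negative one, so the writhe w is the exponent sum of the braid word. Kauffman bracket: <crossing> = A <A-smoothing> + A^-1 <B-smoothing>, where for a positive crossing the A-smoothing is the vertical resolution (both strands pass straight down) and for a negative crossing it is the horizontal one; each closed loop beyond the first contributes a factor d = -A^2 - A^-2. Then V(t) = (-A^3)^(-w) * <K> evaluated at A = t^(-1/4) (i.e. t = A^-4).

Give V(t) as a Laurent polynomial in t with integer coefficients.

1 - t^-1 + 2*t^-2 - 2*t^-3 + 2*t^-4 - 2*t^-5 + 2*t^-6 - t^-7

Derivation:
The presented braid s1^-1 s1^-1 s3 s2^-1 s1^-1 s2^-1 s1^-1 s3 s2^-1 s4^-1 s5^-1 on 6 strands reduces by inverse Markov moves (closure unchanged at each step):
  Destabilize: the word has the form β·s5^-1 where s5^-1 occurs only as the final letter (β ∈ B_5); drop it and the last strand → 5 strands.
  Destabilize: the word has the form β·s4^-1 where s4^-1 occurs only as the final letter (β ∈ B_4); drop it and the last strand → 4 strands.
Reduced to β = s1^-1 s1^-1 s3 s2^-1 s1^-1 s2^-1 s1^-1 s3 s2^-1 on 4 strands, 9 crossings.
Compute on β:
Braid: s1^-1 s1^-1 s3 s2^-1 s1^-1 s2^-1 s1^-1 s3 s2^-1 on 4 strands, 9 crossings.
Writhe w = (#positive) - (#negative) = 2 - 7 = -5.
Computing the Kauffman bracket via state sum. There are 2^9 = 512 states.
For each crossing: s=0 is the vertical smoothing, s=1 horizontal. Crossing k contributes A^(sign_k * (1 - 2*s_k)); loop factor d = -A^2 - A^-2.
Tabulate the states by total A-exponent and number of loops L (A-exp: L × count):
  A^9: L=3 ×1
  A^7: L=2 ×4, L=4 ×5
  A^5: L=1 ×4, L=3 ×26, L=5 ×6
  A^3: L=2 ×43, L=4 ×40, L=6 ×1
  A^1: L=1 ×23, L=3 ×92, L=5 ×11
  A^-1: L=2 ×91, L=4 ×34, L=6 ×1
  A^-3: L=1 ×32, L=3 ×48, L=5 ×4
  A^-5: L=2 ×28, L=4 ×8
  A^-7: L=3 ×9
  A^-9: L=4 ×1
Each group contributes A^e * Σ count * d^(L-1):
Powers of d = -A^2 - A^-2: d^2 = A^4 + 2 + A^-4; d^3 = -A^6 - 3*A^2 - 3*A^-2 - A^-6; d^4 = A^8 + 4*A^4 + 6 + 4*A^-4 + A^-8; d^5 = -A^10 - 5*A^6 - 10*A^2 - 10*A^-2 - 5*A^-6 - A^-10.
  A^9 * (d^2) = A^13 + 2*A^9 + A^5
  A^7 * (4*d + 5*d^3) = -5*A^13 - 19*A^9 - 19*A^5 - 5*A
  A^5 * (4 + 26*d^2 + 6*d^4) = 6*A^13 + 50*A^9 + 92*A^5 + 50*A + 6*A^-3
  A^3 * (43*d + 40*d^3 + d^5) = -A^13 - 45*A^9 - 173*A^5 - 173*A - 45*A^-3 - A^-7
  A^1 * (23 + 92*d^2 + 11*d^4) = 11*A^9 + 136*A^5 + 273*A + 136*A^-3 + 11*A^-7
  A^-1 * (91*d + 34*d^3 + d^5) = -A^9 - 39*A^5 - 203*A - 203*A^-3 - 39*A^-7 - A^-11
  A^-3 * (32 + 48*d^2 + 4*d^4) = 4*A^5 + 64*A + 152*A^-3 + 64*A^-7 + 4*A^-11
  A^-5 * (28*d + 8*d^3) = -8*A - 52*A^-3 - 52*A^-7 - 8*A^-11
  A^-7 * (9*d^2) = 9*A^-3 + 18*A^-7 + 9*A^-11
  A^-9 * (d^3) = -A^-3 - 3*A^-7 - 3*A^-11 - A^-15
Summing the groups: <K> = A^13 - 2*A^9 + 2*A^5 - 2*A + 2*A^-3 - 2*A^-7 + A^-11 - A^-15
Normalise by the writhe: (-A^3)^(-w) = (-A^3)^(5) = -A^15, so f(A) = -A^15 * <K> = -A^28 + 2*A^24 - 2*A^20 + 2*A^16 - 2*A^12 + 2*A^8 - A^4 + 1.
Substitute A = t^(-1/4), i.e. A^e → t^(-e/4): V(t) = 1 - t^-1 + 2*t^-2 - 2*t^-3 + 2*t^-4 - 2*t^-5 + 2*t^-6 - t^-7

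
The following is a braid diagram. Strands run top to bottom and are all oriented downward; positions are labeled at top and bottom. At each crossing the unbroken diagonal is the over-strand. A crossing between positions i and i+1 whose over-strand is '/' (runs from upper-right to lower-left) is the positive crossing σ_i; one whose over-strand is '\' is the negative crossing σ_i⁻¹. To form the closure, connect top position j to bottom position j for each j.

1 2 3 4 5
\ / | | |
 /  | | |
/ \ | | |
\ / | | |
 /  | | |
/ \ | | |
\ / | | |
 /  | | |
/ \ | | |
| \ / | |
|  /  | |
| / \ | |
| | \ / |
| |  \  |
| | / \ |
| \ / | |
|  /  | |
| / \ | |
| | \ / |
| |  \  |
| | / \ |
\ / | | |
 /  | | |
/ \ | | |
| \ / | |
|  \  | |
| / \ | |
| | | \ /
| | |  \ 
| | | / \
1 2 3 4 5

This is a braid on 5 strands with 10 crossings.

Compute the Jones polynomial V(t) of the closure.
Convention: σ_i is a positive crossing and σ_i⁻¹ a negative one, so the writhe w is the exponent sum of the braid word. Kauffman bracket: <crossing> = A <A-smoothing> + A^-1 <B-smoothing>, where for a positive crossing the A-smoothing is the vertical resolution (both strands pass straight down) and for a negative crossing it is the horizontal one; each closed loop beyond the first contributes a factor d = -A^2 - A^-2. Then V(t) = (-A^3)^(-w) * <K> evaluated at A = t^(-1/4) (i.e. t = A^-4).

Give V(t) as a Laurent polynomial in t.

Reading the diagram top to bottom ('/'-over between positions i,i+1 = s_i, '\'-over = s_i^-1): braid word = s1 s1 s1 s2 s3^-1 s2 s3^-1 s1 s2^-1 s4^-1.
The presented braid s1 s1 s1 s2 s3^-1 s2 s3^-1 s1 s2^-1 s4^-1 on 5 strands reduces by inverse Markov moves (closure unchanged at each step):
  Destabilize: the word has the form β·s4^-1 where s4^-1 occurs only as the final letter (β ∈ B_4); drop it and the last strand → 4 strands.
Reduced to β = s1 s1 s1 s2 s3^-1 s2 s3^-1 s1 s2^-1 on 4 strands, 9 crossings.
Compute on β:
Braid: s1 s1 s1 s2 s3^-1 s2 s3^-1 s1 s2^-1 on 4 strands, 9 crossings.
Writhe w = (#positive) - (#negative) = 6 - 3 = 3.
Enumerate smoothing states for the bracket polynomial. There are 2^9 = 512 states.
Smooth each crossing (0=||, 1=⌣⌢); contribution A^(Σ sign_k(1-2s_k)) * d^(L-1).
Tabulate the states by total A-exponent and number of loops L (A-exp: L × count):
  A^9: L=3 ×1
  A^7: L=2 ×7, L=4 ×2
  A^5: L=1 ×12, L=3 ×24
  A^3: L=2 ×66, L=4 ×18
  A^1: L=1 ×35, L=3 ×84, L=5 ×7
  A^-1: L=2 ×73, L=4 ×52, L=6 ×1
  A^-3: L=3 ×68, L=5 ×16
  A^-5: L=4 ×34, L=6 ×2
  A^-7: L=5 ×9
  A^-9: L=6 ×1
Each group contributes A^e * Σ count * d^(L-1):
Powers of d = -A^2 - A^-2: d^2 = A^4 + 2 + A^-4; d^3 = -A^6 - 3*A^2 - 3*A^-2 - A^-6; d^4 = A^8 + 4*A^4 + 6 + 4*A^-4 + A^-8; d^5 = -A^10 - 5*A^6 - 10*A^2 - 10*A^-2 - 5*A^-6 - A^-10.
  A^9 * (d^2) = A^13 + 2*A^9 + A^5
  A^7 * (7*d + 2*d^3) = -2*A^13 - 13*A^9 - 13*A^5 - 2*A
  A^5 * (12 + 24*d^2) = 24*A^9 + 60*A^5 + 24*A
  A^3 * (66*d + 18*d^3) = -18*A^9 - 120*A^5 - 120*A - 18*A^-3
  A^1 * (35 + 84*d^2 + 7*d^4) = 7*A^9 + 112*A^5 + 245*A + 112*A^-3 + 7*A^-7
  A^-1 * (73*d + 52*d^3 + d^5) = -A^9 - 57*A^5 - 239*A - 239*A^-3 - 57*A^-7 - A^-11
  A^-3 * (68*d^2 + 16*d^4) = 16*A^5 + 132*A + 232*A^-3 + 132*A^-7 + 16*A^-11
  A^-5 * (34*d^3 + 2*d^5) = -2*A^5 - 44*A - 122*A^-3 - 122*A^-7 - 44*A^-11 - 2*A^-15
  A^-7 * (9*d^4) = 9*A + 36*A^-3 + 54*A^-7 + 36*A^-11 + 9*A^-15
  A^-9 * (d^5) = -A - 5*A^-3 - 10*A^-7 - 10*A^-11 - 5*A^-15 - A^-19
Summing the groups: <K> = -A^13 + A^9 - 3*A^5 + 4*A - 4*A^-3 + 4*A^-7 - 3*A^-11 + 2*A^-15 - A^-19
Normalise by the writhe: (-A^3)^(-w) = (-A^3)^(-3) = -A^-9, so f(A) = -A^-9 * <K> = A^4 - 1 + 3*A^-4 - 4*A^-8 + 4*A^-12 - 4*A^-16 + 3*A^-20 - 2*A^-24 + A^-28.
Substitute A = t^(-1/4), i.e. A^e → t^(-e/4): V(t) = t^7 - 2*t^6 + 3*t^5 - 4*t^4 + 4*t^3 - 4*t^2 + 3*t - 1 + t^-1

Answer: t^7 - 2*t^6 + 3*t^5 - 4*t^4 + 4*t^3 - 4*t^2 + 3*t - 1 + t^-1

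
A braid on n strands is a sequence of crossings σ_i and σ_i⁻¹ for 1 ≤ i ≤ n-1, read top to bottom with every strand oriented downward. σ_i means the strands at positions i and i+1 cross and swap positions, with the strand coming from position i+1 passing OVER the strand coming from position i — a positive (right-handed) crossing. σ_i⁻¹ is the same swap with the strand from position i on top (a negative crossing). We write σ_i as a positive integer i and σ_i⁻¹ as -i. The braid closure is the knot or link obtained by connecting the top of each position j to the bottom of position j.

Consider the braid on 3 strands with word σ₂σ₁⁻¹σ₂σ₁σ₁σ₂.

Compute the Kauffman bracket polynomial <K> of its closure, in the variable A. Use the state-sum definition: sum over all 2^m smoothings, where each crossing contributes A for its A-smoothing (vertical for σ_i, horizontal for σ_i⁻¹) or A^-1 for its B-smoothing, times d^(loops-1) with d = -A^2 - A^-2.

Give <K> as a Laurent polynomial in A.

A^8 - A^4 + 2 - A^-4 + A^-8 - A^-12

Derivation:
Braid: s2 s1^-1 s2 s1 s1 s2 on 3 strands, 6 crossings.
Writhe w = (#positive) - (#negative) = 5 - 1 = 4.
Enumerate smoothing states for the bracket polynomial. There are 2^6 = 64 states.
Smooth each crossing (0=||, 1=⌣⌢); contribution A^(Σ sign_k(1-2s_k)) * d^(L-1).
Tabulate the states by total A-exponent and number of loops L (A-exp: L × count):
  A^6: L=2 ×1
  A^4: L=1 ×3, L=3 ×3
  A^2: L=2 ×14, L=4 ×1
  A^0: L=1 ×10, L=3 ×10
  A^-2: L=2 ×13, L=4 ×2
  A^-4: L=3 ×6
  A^-6: L=4 ×1
Each group contributes A^e * Σ count * d^(L-1):
Powers of d = -A^2 - A^-2: d^2 = A^4 + 2 + A^-4; d^3 = -A^6 - 3*A^2 - 3*A^-2 - A^-6.
  A^6 * (d) = -A^8 - A^4
  A^4 * (3 + 3*d^2) = 3*A^8 + 9*A^4 + 3
  A^2 * (14*d + d^3) = -A^8 - 17*A^4 - 17 - A^-4
  A^0 * (10 + 10*d^2) = 10*A^4 + 30 + 10*A^-4
  A^-2 * (13*d + 2*d^3) = -2*A^4 - 19 - 19*A^-4 - 2*A^-8
  A^-4 * (6*d^2) = 6 + 12*A^-4 + 6*A^-8
  A^-6 * (d^3) = -1 - 3*A^-4 - 3*A^-8 - A^-12
Summing the groups: <K> = A^8 - A^4 + 2 - A^-4 + A^-8 - A^-12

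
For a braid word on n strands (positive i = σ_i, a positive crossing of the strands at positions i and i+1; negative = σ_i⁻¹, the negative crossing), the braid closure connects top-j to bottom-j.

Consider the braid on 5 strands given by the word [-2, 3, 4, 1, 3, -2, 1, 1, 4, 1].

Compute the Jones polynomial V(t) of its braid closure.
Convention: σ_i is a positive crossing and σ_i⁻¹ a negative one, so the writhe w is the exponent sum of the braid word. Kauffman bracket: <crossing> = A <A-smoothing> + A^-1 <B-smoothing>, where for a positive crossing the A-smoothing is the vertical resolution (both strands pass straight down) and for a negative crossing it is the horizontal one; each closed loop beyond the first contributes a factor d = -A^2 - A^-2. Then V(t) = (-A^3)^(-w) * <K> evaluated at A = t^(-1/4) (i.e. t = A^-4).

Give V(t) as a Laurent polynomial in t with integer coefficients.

Braid: s2^-1 s3 s4 s1 s3 s2^-1 s1 s1 s4 s1 on 5 strands, 10 crossings.
Writhe w = (#positive) - (#negative) = 8 - 2 = 6.
Enumerate smoothing states for the bracket polynomial. There are 2^10 = 1024 states.
Each crossing splits two ways (0=vertical, 1=horizontal). The state's weight is A^(#A-smoothings - #B-smoothings) * d^(loops - 1).
Tabulate the states by total A-exponent and number of loops L (A-exp: L × count):
  A^10: L=5 ×1
  A^8: L=4 ×10
  A^6: L=3 ×39, L=5 ×6
  A^4: L=2 ×68, L=4 ×51, L=6 ×1
  A^2: L=1 ×44, L=3 ×139, L=5 ×27
  A^0: L=2 ×126, L=4 ×118, L=6 ×8
  A^-2: L=1 ×11, L=3 ×140, L=5 ×58, L=7 ×1
  A^-4: L=2 ×19, L=4 ×85, L=6 ×16
  A^-6: L=3 ×15, L=5 ×28, L=7 ×2
  A^-8: L=4 ×6, L=6 ×4
  A^-10: L=5 ×1
Each group contributes A^e * Σ count * d^(L-1):
Powers of d = -A^2 - A^-2: d^2 = A^4 + 2 + A^-4; d^3 = -A^6 - 3*A^2 - 3*A^-2 - A^-6; d^4 = A^8 + 4*A^4 + 6 + 4*A^-4 + A^-8; d^5 = -A^10 - 5*A^6 - 10*A^2 - 10*A^-2 - 5*A^-6 - A^-10; d^6 = A^12 + 6*A^8 + 15*A^4 + 20 + 15*A^-4 + 6*A^-8 + A^-12.
  A^10 * (d^4) = A^18 + 4*A^14 + 6*A^10 + 4*A^6 + A^2
  A^8 * (10*d^3) = -10*A^14 - 30*A^10 - 30*A^6 - 10*A^2
  A^6 * (39*d^2 + 6*d^4) = 6*A^14 + 63*A^10 + 114*A^6 + 63*A^2 + 6*A^-2
  A^4 * (68*d + 51*d^3 + d^5) = -A^14 - 56*A^10 - 231*A^6 - 231*A^2 - 56*A^-2 - A^-6
  A^2 * (44 + 139*d^2 + 27*d^4) = 27*A^10 + 247*A^6 + 484*A^2 + 247*A^-2 + 27*A^-6
  A^0 * (126*d + 118*d^3 + 8*d^5) = -8*A^10 - 158*A^6 - 560*A^2 - 560*A^-2 - 158*A^-6 - 8*A^-10
  A^-2 * (11 + 140*d^2 + 58*d^4 + d^6) = A^10 + 64*A^6 + 387*A^2 + 659*A^-2 + 387*A^-6 + 64*A^-10 + A^-14
  A^-4 * (19*d + 85*d^3 + 16*d^5) = -16*A^6 - 165*A^2 - 434*A^-2 - 434*A^-6 - 165*A^-10 - 16*A^-14
  A^-6 * (15*d^2 + 28*d^4 + 2*d^6) = 2*A^6 + 40*A^2 + 157*A^-2 + 238*A^-6 + 157*A^-10 + 40*A^-14 + 2*A^-18
  A^-8 * (6*d^3 + 4*d^5) = -4*A^2 - 26*A^-2 - 58*A^-6 - 58*A^-10 - 26*A^-14 - 4*A^-18
  A^-10 * (d^4) = A^-2 + 4*A^-6 + 6*A^-10 + 4*A^-14 + A^-18
Summing the groups: <K> = A^18 - A^14 + 3*A^10 - 4*A^6 + 5*A^2 - 6*A^-2 + 5*A^-6 - 4*A^-10 + 3*A^-14 - A^-18
Normalise by the writhe: (-A^3)^(-w) = (-A^3)^(-6) = A^-18, so f(A) = A^-18 * <K> = 1 - A^-4 + 3*A^-8 - 4*A^-12 + 5*A^-16 - 6*A^-20 + 5*A^-24 - 4*A^-28 + 3*A^-32 - A^-36.
Substitute A = t^(-1/4), i.e. A^e → t^(-e/4): V(t) = -t^9 + 3*t^8 - 4*t^7 + 5*t^6 - 6*t^5 + 5*t^4 - 4*t^3 + 3*t^2 - t + 1

Answer: -t^9 + 3*t^8 - 4*t^7 + 5*t^6 - 6*t^5 + 5*t^4 - 4*t^3 + 3*t^2 - t + 1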